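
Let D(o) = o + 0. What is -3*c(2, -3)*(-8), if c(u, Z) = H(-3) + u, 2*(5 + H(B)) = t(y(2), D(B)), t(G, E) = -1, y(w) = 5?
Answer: -84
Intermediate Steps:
D(o) = o
H(B) = -11/2 (H(B) = -5 + (½)*(-1) = -5 - ½ = -11/2)
c(u, Z) = -11/2 + u
-3*c(2, -3)*(-8) = -3*(-11/2 + 2)*(-8) = -3*(-7/2)*(-8) = (21/2)*(-8) = -84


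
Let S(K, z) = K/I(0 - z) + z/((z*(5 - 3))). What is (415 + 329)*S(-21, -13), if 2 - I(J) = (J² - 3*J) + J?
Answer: 22692/47 ≈ 482.81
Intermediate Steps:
I(J) = 2 - J² + 2*J (I(J) = 2 - ((J² - 3*J) + J) = 2 - (J² - 2*J) = 2 + (-J² + 2*J) = 2 - J² + 2*J)
S(K, z) = ½ + K/(2 - z² - 2*z) (S(K, z) = K/(2 - (0 - z)² + 2*(0 - z)) + z/((z*(5 - 3))) = K/(2 - (-z)² + 2*(-z)) + z/((z*2)) = K/(2 - z² - 2*z) + z/((2*z)) = K/(2 - z² - 2*z) + z*(1/(2*z)) = K/(2 - z² - 2*z) + ½ = ½ + K/(2 - z² - 2*z))
(415 + 329)*S(-21, -13) = (415 + 329)*((1 - 21 - 1*(-13) - ½*(-13)²)/(2 - 1*(-13)² - 2*(-13))) = 744*((1 - 21 + 13 - ½*169)/(2 - 1*169 + 26)) = 744*((1 - 21 + 13 - 169/2)/(2 - 169 + 26)) = 744*(-183/2/(-141)) = 744*(-1/141*(-183/2)) = 744*(61/94) = 22692/47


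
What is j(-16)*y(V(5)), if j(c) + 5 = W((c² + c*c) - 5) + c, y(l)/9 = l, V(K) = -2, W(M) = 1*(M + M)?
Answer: -17874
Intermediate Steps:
W(M) = 2*M (W(M) = 1*(2*M) = 2*M)
y(l) = 9*l
j(c) = -15 + c + 4*c² (j(c) = -5 + (2*((c² + c*c) - 5) + c) = -5 + (2*((c² + c²) - 5) + c) = -5 + (2*(2*c² - 5) + c) = -5 + (2*(-5 + 2*c²) + c) = -5 + ((-10 + 4*c²) + c) = -5 + (-10 + c + 4*c²) = -15 + c + 4*c²)
j(-16)*y(V(5)) = (-15 - 16 + 4*(-16)²)*(9*(-2)) = (-15 - 16 + 4*256)*(-18) = (-15 - 16 + 1024)*(-18) = 993*(-18) = -17874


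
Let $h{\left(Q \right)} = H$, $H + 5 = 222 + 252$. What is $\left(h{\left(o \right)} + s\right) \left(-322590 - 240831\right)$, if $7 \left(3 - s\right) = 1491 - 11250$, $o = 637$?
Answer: $- \frac{7359968523}{7} \approx -1.0514 \cdot 10^{9}$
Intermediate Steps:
$s = \frac{9780}{7}$ ($s = 3 - \frac{1491 - 11250}{7} = 3 - - \frac{9759}{7} = 3 + \frac{9759}{7} = \frac{9780}{7} \approx 1397.1$)
$H = 469$ ($H = -5 + \left(222 + 252\right) = -5 + 474 = 469$)
$h{\left(Q \right)} = 469$
$\left(h{\left(o \right)} + s\right) \left(-322590 - 240831\right) = \left(469 + \frac{9780}{7}\right) \left(-322590 - 240831\right) = \frac{13063}{7} \left(-563421\right) = - \frac{7359968523}{7}$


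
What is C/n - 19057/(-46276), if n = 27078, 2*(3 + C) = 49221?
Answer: 137896843/104421794 ≈ 1.3206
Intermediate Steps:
C = 49215/2 (C = -3 + (1/2)*49221 = -3 + 49221/2 = 49215/2 ≈ 24608.)
C/n - 19057/(-46276) = (49215/2)/27078 - 19057/(-46276) = (49215/2)*(1/27078) - 19057*(-1/46276) = 16405/18052 + 19057/46276 = 137896843/104421794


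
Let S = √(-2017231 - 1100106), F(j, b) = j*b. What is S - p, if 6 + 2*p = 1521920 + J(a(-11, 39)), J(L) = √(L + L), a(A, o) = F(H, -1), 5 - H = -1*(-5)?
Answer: -760957 + I*√3117337 ≈ -7.6096e+5 + 1765.6*I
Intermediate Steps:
H = 0 (H = 5 - (-1)*(-5) = 5 - 1*5 = 5 - 5 = 0)
F(j, b) = b*j
a(A, o) = 0 (a(A, o) = -1*0 = 0)
J(L) = √2*√L (J(L) = √(2*L) = √2*√L)
S = I*√3117337 (S = √(-3117337) = I*√3117337 ≈ 1765.6*I)
p = 760957 (p = -3 + (1521920 + √2*√0)/2 = -3 + (1521920 + √2*0)/2 = -3 + (1521920 + 0)/2 = -3 + (½)*1521920 = -3 + 760960 = 760957)
S - p = I*√3117337 - 1*760957 = I*√3117337 - 760957 = -760957 + I*√3117337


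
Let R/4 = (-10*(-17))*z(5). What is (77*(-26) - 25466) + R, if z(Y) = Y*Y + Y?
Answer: -7068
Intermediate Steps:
z(Y) = Y + Y² (z(Y) = Y² + Y = Y + Y²)
R = 20400 (R = 4*((-10*(-17))*(5*(1 + 5))) = 4*(170*(5*6)) = 4*(170*30) = 4*5100 = 20400)
(77*(-26) - 25466) + R = (77*(-26) - 25466) + 20400 = (-2002 - 25466) + 20400 = -27468 + 20400 = -7068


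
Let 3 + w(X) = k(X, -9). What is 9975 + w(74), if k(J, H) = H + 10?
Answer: 9973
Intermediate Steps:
k(J, H) = 10 + H
w(X) = -2 (w(X) = -3 + (10 - 9) = -3 + 1 = -2)
9975 + w(74) = 9975 - 2 = 9973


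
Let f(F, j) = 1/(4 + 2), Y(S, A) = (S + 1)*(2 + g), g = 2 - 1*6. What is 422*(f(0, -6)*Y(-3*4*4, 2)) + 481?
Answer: 21277/3 ≈ 7092.3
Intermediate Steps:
g = -4 (g = 2 - 6 = -4)
Y(S, A) = -2 - 2*S (Y(S, A) = (S + 1)*(2 - 4) = (1 + S)*(-2) = -2 - 2*S)
f(F, j) = ⅙ (f(F, j) = 1/6 = ⅙)
422*(f(0, -6)*Y(-3*4*4, 2)) + 481 = 422*((-2 - 2*(-3*4)*4)/6) + 481 = 422*((-2 - (-24)*4)/6) + 481 = 422*((-2 - 2*(-48))/6) + 481 = 422*((-2 + 96)/6) + 481 = 422*((⅙)*94) + 481 = 422*(47/3) + 481 = 19834/3 + 481 = 21277/3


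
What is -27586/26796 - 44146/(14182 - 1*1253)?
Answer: -109971115/24746106 ≈ -4.4440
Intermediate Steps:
-27586/26796 - 44146/(14182 - 1*1253) = -27586*1/26796 - 44146/(14182 - 1253) = -13793/13398 - 44146/12929 = -109971115/24746106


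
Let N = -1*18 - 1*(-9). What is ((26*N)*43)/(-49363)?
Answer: 10062/49363 ≈ 0.20384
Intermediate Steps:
N = -9 (N = -18 + 9 = -9)
((26*N)*43)/(-49363) = ((26*(-9))*43)/(-49363) = -234*43*(-1/49363) = -10062*(-1/49363) = 10062/49363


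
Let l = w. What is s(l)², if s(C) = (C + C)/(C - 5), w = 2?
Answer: 16/9 ≈ 1.7778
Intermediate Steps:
l = 2
s(C) = 2*C/(-5 + C) (s(C) = (2*C)/(-5 + C) = 2*C/(-5 + C))
s(l)² = (2*2/(-5 + 2))² = (2*2/(-3))² = (2*2*(-⅓))² = (-4/3)² = 16/9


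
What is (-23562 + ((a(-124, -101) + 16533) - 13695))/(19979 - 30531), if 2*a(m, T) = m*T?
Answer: 7231/5276 ≈ 1.3705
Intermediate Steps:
a(m, T) = T*m/2 (a(m, T) = (m*T)/2 = (T*m)/2 = T*m/2)
(-23562 + ((a(-124, -101) + 16533) - 13695))/(19979 - 30531) = (-23562 + (((½)*(-101)*(-124) + 16533) - 13695))/(19979 - 30531) = (-23562 + ((6262 + 16533) - 13695))/(-10552) = (-23562 + (22795 - 13695))*(-1/10552) = (-23562 + 9100)*(-1/10552) = -14462*(-1/10552) = 7231/5276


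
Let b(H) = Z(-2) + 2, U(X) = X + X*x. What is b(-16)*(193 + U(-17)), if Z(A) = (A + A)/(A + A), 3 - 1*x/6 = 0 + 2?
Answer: 222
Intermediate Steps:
x = 6 (x = 18 - 6*(0 + 2) = 18 - 6*2 = 18 - 12 = 6)
Z(A) = 1 (Z(A) = (2*A)/((2*A)) = (2*A)*(1/(2*A)) = 1)
U(X) = 7*X (U(X) = X + X*6 = X + 6*X = 7*X)
b(H) = 3 (b(H) = 1 + 2 = 3)
b(-16)*(193 + U(-17)) = 3*(193 + 7*(-17)) = 3*(193 - 119) = 3*74 = 222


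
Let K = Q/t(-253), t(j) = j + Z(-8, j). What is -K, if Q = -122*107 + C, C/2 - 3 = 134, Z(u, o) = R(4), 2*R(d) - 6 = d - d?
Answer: -1278/25 ≈ -51.120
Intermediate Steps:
R(d) = 3 (R(d) = 3 + (d - d)/2 = 3 + (1/2)*0 = 3 + 0 = 3)
Z(u, o) = 3
C = 274 (C = 6 + 2*134 = 6 + 268 = 274)
Q = -12780 (Q = -122*107 + 274 = -13054 + 274 = -12780)
t(j) = 3 + j (t(j) = j + 3 = 3 + j)
K = 1278/25 (K = -12780/(3 - 253) = -12780/(-250) = -12780*(-1/250) = 1278/25 ≈ 51.120)
-K = -1*1278/25 = -1278/25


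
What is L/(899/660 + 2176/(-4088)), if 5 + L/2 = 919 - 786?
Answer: 86338560/279869 ≈ 308.50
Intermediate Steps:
L = 256 (L = -10 + 2*(919 - 786) = -10 + 2*133 = -10 + 266 = 256)
L/(899/660 + 2176/(-4088)) = 256/(899/660 + 2176/(-4088)) = 256/(899*(1/660) + 2176*(-1/4088)) = 256/(899/660 - 272/511) = 256/(279869/337260) = 256*(337260/279869) = 86338560/279869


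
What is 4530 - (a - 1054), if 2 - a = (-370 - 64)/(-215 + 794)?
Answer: 3231544/579 ≈ 5581.3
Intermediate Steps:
a = 1592/579 (a = 2 - (-370 - 64)/(-215 + 794) = 2 - (-434)/579 = 2 - 1*(-434/579) = 2 + 434/579 = 1592/579 ≈ 2.7496)
4530 - (a - 1054) = 4530 - (1592/579 - 1054) = 4530 - 1*(-608674/579) = 4530 + 608674/579 = 3231544/579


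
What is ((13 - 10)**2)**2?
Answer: 81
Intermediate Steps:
((13 - 10)**2)**2 = (3**2)**2 = 9**2 = 81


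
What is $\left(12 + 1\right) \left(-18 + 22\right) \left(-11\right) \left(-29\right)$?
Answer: $16588$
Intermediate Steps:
$\left(12 + 1\right) \left(-18 + 22\right) \left(-11\right) \left(-29\right) = 13 \cdot 4 \left(-11\right) \left(-29\right) = 52 \left(-11\right) \left(-29\right) = \left(-572\right) \left(-29\right) = 16588$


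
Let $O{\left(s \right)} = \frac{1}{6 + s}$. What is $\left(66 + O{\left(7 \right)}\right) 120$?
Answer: $\frac{103080}{13} \approx 7929.2$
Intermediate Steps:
$\left(66 + O{\left(7 \right)}\right) 120 = \left(66 + \frac{1}{6 + 7}\right) 120 = \left(66 + \frac{1}{13}\right) 120 = \frac{859}{13} \cdot 120 = \frac{103080}{13}$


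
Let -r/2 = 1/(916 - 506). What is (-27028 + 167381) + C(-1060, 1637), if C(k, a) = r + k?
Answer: 28555064/205 ≈ 1.3929e+5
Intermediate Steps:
r = -1/205 (r = -2/(916 - 506) = -2/410 = -2*1/410 = -1/205 ≈ -0.0048781)
C(k, a) = -1/205 + k
(-27028 + 167381) + C(-1060, 1637) = (-27028 + 167381) + (-1/205 - 1060) = 140353 - 217301/205 = 28555064/205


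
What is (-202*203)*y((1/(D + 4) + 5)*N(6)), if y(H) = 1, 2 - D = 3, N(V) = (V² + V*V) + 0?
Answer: -41006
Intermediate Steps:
N(V) = 2*V² (N(V) = (V² + V²) + 0 = 2*V² + 0 = 2*V²)
D = -1 (D = 2 - 1*3 = 2 - 3 = -1)
(-202*203)*y((1/(D + 4) + 5)*N(6)) = -202*203*1 = -41006*1 = -41006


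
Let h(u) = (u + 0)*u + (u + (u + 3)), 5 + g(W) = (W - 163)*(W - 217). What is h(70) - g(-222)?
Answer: -163967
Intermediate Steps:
g(W) = -5 + (-217 + W)*(-163 + W) (g(W) = -5 + (W - 163)*(W - 217) = -5 + (-163 + W)*(-217 + W) = -5 + (-217 + W)*(-163 + W))
h(u) = 3 + u² + 2*u (h(u) = u*u + (u + (3 + u)) = u² + (3 + 2*u) = 3 + u² + 2*u)
h(70) - g(-222) = (3 + 70² + 2*70) - (35366 + (-222)² - 380*(-222)) = (3 + 4900 + 140) - (35366 + 49284 + 84360) = 5043 - 1*169010 = 5043 - 169010 = -163967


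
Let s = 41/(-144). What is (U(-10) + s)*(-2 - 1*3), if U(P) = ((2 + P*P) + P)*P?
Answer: 662605/144 ≈ 4601.4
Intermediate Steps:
s = -41/144 (s = 41*(-1/144) = -41/144 ≈ -0.28472)
U(P) = P*(2 + P + P**2) (U(P) = ((2 + P**2) + P)*P = (2 + P + P**2)*P = P*(2 + P + P**2))
(U(-10) + s)*(-2 - 1*3) = (-10*(2 - 10 + (-10)**2) - 41/144)*(-2 - 1*3) = (-10*(2 - 10 + 100) - 41/144)*(-2 - 3) = (-10*92 - 41/144)*(-5) = (-920 - 41/144)*(-5) = -132521/144*(-5) = 662605/144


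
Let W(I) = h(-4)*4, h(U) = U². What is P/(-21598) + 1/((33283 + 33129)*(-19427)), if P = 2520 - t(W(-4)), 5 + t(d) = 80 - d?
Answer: -1618538252457/13932717793276 ≈ -0.11617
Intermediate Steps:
W(I) = 64 (W(I) = (-4)²*4 = 16*4 = 64)
t(d) = 75 - d (t(d) = -5 + (80 - d) = 75 - d)
P = 2509 (P = 2520 - (75 - 1*64) = 2520 - (75 - 64) = 2520 - 1*11 = 2520 - 11 = 2509)
P/(-21598) + 1/((33283 + 33129)*(-19427)) = 2509/(-21598) + 1/((33283 + 33129)*(-19427)) = 2509*(-1/21598) - 1/19427/66412 = -2509/21598 + (1/66412)*(-1/19427) = -2509/21598 - 1/1290185924 = -1618538252457/13932717793276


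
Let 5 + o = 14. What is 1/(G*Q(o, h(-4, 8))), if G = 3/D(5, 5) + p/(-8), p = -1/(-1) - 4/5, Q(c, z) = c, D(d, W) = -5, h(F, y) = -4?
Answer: -8/45 ≈ -0.17778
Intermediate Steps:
o = 9 (o = -5 + 14 = 9)
p = ⅕ (p = -1*(-1) - 4*⅕ = 1 - ⅘ = ⅕ ≈ 0.20000)
G = -5/8 (G = 3/(-5) + (⅕)/(-8) = 3*(-⅕) + (⅕)*(-⅛) = -⅗ - 1/40 = -5/8 ≈ -0.62500)
1/(G*Q(o, h(-4, 8))) = 1/(-5/8*9) = 1/(-45/8) = -8/45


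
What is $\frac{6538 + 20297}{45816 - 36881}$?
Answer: $\frac{5367}{1787} \approx 3.0034$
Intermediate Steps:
$\frac{6538 + 20297}{45816 - 36881} = \frac{26835}{8935} = 26835 \cdot \frac{1}{8935} = \frac{5367}{1787}$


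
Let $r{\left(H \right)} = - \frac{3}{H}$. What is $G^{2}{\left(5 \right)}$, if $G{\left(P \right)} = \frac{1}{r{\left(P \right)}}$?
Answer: $\frac{25}{9} \approx 2.7778$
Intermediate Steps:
$G{\left(P \right)} = - \frac{P}{3}$ ($G{\left(P \right)} = \frac{1}{\left(-3\right) \frac{1}{P}} = - \frac{P}{3}$)
$G^{2}{\left(5 \right)} = \left(\left(- \frac{1}{3}\right) 5\right)^{2} = \left(- \frac{5}{3}\right)^{2} = \frac{25}{9}$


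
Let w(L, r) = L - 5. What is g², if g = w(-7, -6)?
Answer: 144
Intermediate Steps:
w(L, r) = -5 + L
g = -12 (g = -5 - 7 = -12)
g² = (-12)² = 144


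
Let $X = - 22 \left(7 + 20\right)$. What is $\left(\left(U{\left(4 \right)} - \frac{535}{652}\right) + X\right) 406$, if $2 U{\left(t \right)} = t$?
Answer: $- \frac{78463357}{326} \approx -2.4069 \cdot 10^{5}$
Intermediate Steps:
$U{\left(t \right)} = \frac{t}{2}$
$X = -594$ ($X = \left(-22\right) 27 = -594$)
$\left(\left(U{\left(4 \right)} - \frac{535}{652}\right) + X\right) 406 = \left(\left(\frac{1}{2} \cdot 4 - \frac{535}{652}\right) - 594\right) 406 = \left(\left(2 - 535 \cdot \frac{1}{652}\right) - 594\right) 406 = \left(\left(2 - \frac{535}{652}\right) - 594\right) 406 = \left(\frac{769}{652} - 594\right) 406 = \left(- \frac{386519}{652}\right) 406 = - \frac{78463357}{326}$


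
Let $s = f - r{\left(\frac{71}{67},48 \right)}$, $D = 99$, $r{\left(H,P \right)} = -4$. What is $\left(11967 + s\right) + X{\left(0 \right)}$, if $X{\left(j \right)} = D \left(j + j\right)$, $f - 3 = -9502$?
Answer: $2472$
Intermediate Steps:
$f = -9499$ ($f = 3 - 9502 = -9499$)
$X{\left(j \right)} = 198 j$ ($X{\left(j \right)} = 99 \left(j + j\right) = 99 \cdot 2 j = 198 j$)
$s = -9495$ ($s = -9499 - -4 = -9499 + 4 = -9495$)
$\left(11967 + s\right) + X{\left(0 \right)} = \left(11967 - 9495\right) + 198 \cdot 0 = 2472 + 0 = 2472$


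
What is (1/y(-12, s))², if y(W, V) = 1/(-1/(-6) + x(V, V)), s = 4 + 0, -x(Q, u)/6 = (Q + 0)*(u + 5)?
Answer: 1677025/36 ≈ 46584.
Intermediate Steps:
x(Q, u) = -6*Q*(5 + u) (x(Q, u) = -6*(Q + 0)*(u + 5) = -6*Q*(5 + u))
s = 4
y(W, V) = 1/(⅙ - 6*V*(5 + V)) (y(W, V) = 1/(-1/(-6) - 6*V*(5 + V)) = 1/(-1*(-⅙) - 6*V*(5 + V)) = 1/(⅙ - 6*V*(5 + V)))
(1/y(-12, s))² = (1/(-6/(-1 + 36*4*(5 + 4))))² = (1/(-6/(-1 + 36*4*9)))² = (1/(-6/(-1 + 1296)))² = (1/(-6/1295))² = (-1295/6)² = 1677025/36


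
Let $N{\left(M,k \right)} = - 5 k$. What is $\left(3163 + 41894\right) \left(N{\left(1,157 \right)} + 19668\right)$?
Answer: $850811331$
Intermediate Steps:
$\left(3163 + 41894\right) \left(N{\left(1,157 \right)} + 19668\right) = \left(3163 + 41894\right) \left(\left(-5\right) 157 + 19668\right) = 45057 \left(-785 + 19668\right) = 45057 \cdot 18883 = 850811331$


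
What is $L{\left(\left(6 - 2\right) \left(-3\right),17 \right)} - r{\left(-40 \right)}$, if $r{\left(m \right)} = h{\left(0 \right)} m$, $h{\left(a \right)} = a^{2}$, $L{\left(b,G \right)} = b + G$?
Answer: $5$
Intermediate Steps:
$L{\left(b,G \right)} = G + b$
$r{\left(m \right)} = 0$ ($r{\left(m \right)} = 0^{2} m = 0 m = 0$)
$L{\left(\left(6 - 2\right) \left(-3\right),17 \right)} - r{\left(-40 \right)} = \left(17 + \left(6 - 2\right) \left(-3\right)\right) - 0 = \left(17 + 4 \left(-3\right)\right) + 0 = \left(17 - 12\right) + 0 = 5 + 0 = 5$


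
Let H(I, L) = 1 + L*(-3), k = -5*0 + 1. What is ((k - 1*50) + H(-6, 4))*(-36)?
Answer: 2160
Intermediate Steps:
k = 1 (k = 0 + 1 = 1)
H(I, L) = 1 - 3*L
((k - 1*50) + H(-6, 4))*(-36) = ((1 - 1*50) + (1 - 3*4))*(-36) = ((1 - 50) + (1 - 12))*(-36) = (-49 - 11)*(-36) = -60*(-36) = 2160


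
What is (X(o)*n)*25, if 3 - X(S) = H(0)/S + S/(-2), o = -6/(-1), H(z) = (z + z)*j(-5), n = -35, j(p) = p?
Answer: -5250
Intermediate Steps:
H(z) = -10*z (H(z) = (z + z)*(-5) = (2*z)*(-5) = -10*z)
o = 6 (o = -6*(-1) = 6)
X(S) = 3 + S/2 (X(S) = 3 - ((-10*0)/S + S/(-2)) = 3 - (0/S + S*(-1/2)) = 3 - (0 - S/2) = 3 - (-1)*S/2 = 3 + S/2)
(X(o)*n)*25 = ((3 + (1/2)*6)*(-35))*25 = ((3 + 3)*(-35))*25 = (6*(-35))*25 = -210*25 = -5250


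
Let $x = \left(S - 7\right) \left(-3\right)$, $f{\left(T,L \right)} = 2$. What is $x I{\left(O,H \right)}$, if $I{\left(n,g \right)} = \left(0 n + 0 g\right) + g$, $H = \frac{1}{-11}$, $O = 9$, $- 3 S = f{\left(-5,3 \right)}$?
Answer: $- \frac{23}{11} \approx -2.0909$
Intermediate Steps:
$S = - \frac{2}{3}$ ($S = \left(- \frac{1}{3}\right) 2 = - \frac{2}{3} \approx -0.66667$)
$H = - \frac{1}{11} \approx -0.090909$
$x = 23$ ($x = \left(- \frac{2}{3} - 7\right) \left(-3\right) = \left(- \frac{23}{3}\right) \left(-3\right) = 23$)
$I{\left(n,g \right)} = g$ ($I{\left(n,g \right)} = \left(0 + 0\right) + g = 0 + g = g$)
$x I{\left(O,H \right)} = 23 \left(- \frac{1}{11}\right) = - \frac{23}{11}$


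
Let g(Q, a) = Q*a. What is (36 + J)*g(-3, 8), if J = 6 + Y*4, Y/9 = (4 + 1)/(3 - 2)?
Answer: -5328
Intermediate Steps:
Y = 45 (Y = 9*((4 + 1)/(3 - 2)) = 9*(5/1) = 9*(5*1) = 9*5 = 45)
J = 186 (J = 6 + 45*4 = 6 + 180 = 186)
(36 + J)*g(-3, 8) = (36 + 186)*(-3*8) = 222*(-24) = -5328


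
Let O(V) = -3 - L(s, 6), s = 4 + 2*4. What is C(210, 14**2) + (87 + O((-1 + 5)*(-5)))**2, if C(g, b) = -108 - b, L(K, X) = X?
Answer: 5780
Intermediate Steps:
s = 12 (s = 4 + 8 = 12)
O(V) = -9 (O(V) = -3 - 1*6 = -3 - 6 = -9)
C(210, 14**2) + (87 + O((-1 + 5)*(-5)))**2 = (-108 - 1*14**2) + (87 - 9)**2 = (-108 - 1*196) + 78**2 = (-108 - 196) + 6084 = -304 + 6084 = 5780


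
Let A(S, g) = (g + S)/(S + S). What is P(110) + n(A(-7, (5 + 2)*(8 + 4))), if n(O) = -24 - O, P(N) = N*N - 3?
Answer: 24157/2 ≈ 12079.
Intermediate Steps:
A(S, g) = (S + g)/(2*S) (A(S, g) = (S + g)/((2*S)) = (S + g)*(1/(2*S)) = (S + g)/(2*S))
P(N) = -3 + N² (P(N) = N² - 3 = -3 + N²)
P(110) + n(A(-7, (5 + 2)*(8 + 4))) = (-3 + 110²) + (-24 - (-7 + (5 + 2)*(8 + 4))/(2*(-7))) = (-3 + 12100) + (-24 - (-1)*(-7 + 7*12)/(2*7)) = 12097 + (-24 - (-1)*(-7 + 84)/(2*7)) = 12097 + (-24 - (-1)*77/(2*7)) = 12097 + (-24 - 1*(-11/2)) = 12097 + (-24 + 11/2) = 12097 - 37/2 = 24157/2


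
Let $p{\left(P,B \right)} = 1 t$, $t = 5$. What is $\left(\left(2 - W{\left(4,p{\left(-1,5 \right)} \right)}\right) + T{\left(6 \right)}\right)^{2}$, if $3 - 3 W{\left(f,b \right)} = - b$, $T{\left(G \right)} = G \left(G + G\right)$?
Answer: $\frac{45796}{9} \approx 5088.4$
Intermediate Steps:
$T{\left(G \right)} = 2 G^{2}$ ($T{\left(G \right)} = G 2 G = 2 G^{2}$)
$p{\left(P,B \right)} = 5$ ($p{\left(P,B \right)} = 1 \cdot 5 = 5$)
$W{\left(f,b \right)} = 1 + \frac{b}{3}$ ($W{\left(f,b \right)} = 1 - \frac{\left(-1\right) b}{3} = 1 + \frac{b}{3}$)
$\left(\left(2 - W{\left(4,p{\left(-1,5 \right)} \right)}\right) + T{\left(6 \right)}\right)^{2} = \left(\left(2 - \left(1 + \frac{1}{3} \cdot 5\right)\right) + 2 \cdot 6^{2}\right)^{2} = \left(\left(2 - \left(1 + \frac{5}{3}\right)\right) + 2 \cdot 36\right)^{2} = \left(\left(2 - \frac{8}{3}\right) + 72\right)^{2} = \left(- \frac{2}{3} + 72\right)^{2} = \left(\frac{214}{3}\right)^{2} = \frac{45796}{9}$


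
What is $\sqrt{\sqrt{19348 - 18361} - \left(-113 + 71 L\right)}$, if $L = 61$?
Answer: $\sqrt{-4218 + \sqrt{987}} \approx 64.704 i$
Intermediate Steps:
$\sqrt{\sqrt{19348 - 18361} - \left(-113 + 71 L\right)} = \sqrt{\sqrt{19348 - 18361} + \left(\left(-71\right) 61 + 113\right)} = \sqrt{\sqrt{987} + \left(-4331 + 113\right)} = \sqrt{\sqrt{987} - 4218} = \sqrt{-4218 + \sqrt{987}}$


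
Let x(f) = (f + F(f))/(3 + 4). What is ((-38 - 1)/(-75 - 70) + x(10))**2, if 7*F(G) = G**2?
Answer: 705486721/50481025 ≈ 13.975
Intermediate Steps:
F(G) = G**2/7
x(f) = f/7 + f**2/49 (x(f) = (f + f**2/7)/(3 + 4) = (f + f**2/7)/7 = (f + f**2/7)*(1/7) = f/7 + f**2/49)
((-38 - 1)/(-75 - 70) + x(10))**2 = ((-38 - 1)/(-75 - 70) + (1/49)*10*(7 + 10))**2 = (-39/(-145) + (1/49)*10*17)**2 = (-39*(-1/145) + 170/49)**2 = (39/145 + 170/49)**2 = (26561/7105)**2 = 705486721/50481025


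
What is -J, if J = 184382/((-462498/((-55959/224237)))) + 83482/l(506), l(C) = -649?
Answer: 1441858693005195/11217874575479 ≈ 128.53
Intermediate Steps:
J = -1441858693005195/11217874575479 (J = 184382/((-462498/((-55959/224237)))) + 83482/(-649) = 184382/((-462498/((-55959*1/224237)))) + 83482*(-1/649) = 184382/((-462498/(-55959/224237))) - 83482/649 = 184382/((-462498*(-224237/55959))) - 83482/649 = 184382/(34569721342/18653) - 83482/649 = 184382*(18653/34569721342) - 83482/649 = 1719638723/17284860671 - 83482/649 = -1441858693005195/11217874575479 ≈ -128.53)
-J = -1*(-1441858693005195/11217874575479) = 1441858693005195/11217874575479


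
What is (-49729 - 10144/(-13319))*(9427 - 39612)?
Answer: 19992443335295/13319 ≈ 1.5010e+9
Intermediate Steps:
(-49729 - 10144/(-13319))*(9427 - 39612) = (-49729 - 10144*(-1/13319))*(-30185) = (-49729 + 10144/13319)*(-30185) = -662330407/13319*(-30185) = 19992443335295/13319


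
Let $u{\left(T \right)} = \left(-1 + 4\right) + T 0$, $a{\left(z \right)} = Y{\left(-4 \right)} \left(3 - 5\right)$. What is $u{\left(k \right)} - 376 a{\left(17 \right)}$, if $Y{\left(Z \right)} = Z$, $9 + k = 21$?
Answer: $-3005$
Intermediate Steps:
$k = 12$ ($k = -9 + 21 = 12$)
$a{\left(z \right)} = 8$ ($a{\left(z \right)} = - 4 \left(3 - 5\right) = \left(-4\right) \left(-2\right) = 8$)
$u{\left(T \right)} = 3$ ($u{\left(T \right)} = 3 + 0 = 3$)
$u{\left(k \right)} - 376 a{\left(17 \right)} = 3 - 3008 = -3005$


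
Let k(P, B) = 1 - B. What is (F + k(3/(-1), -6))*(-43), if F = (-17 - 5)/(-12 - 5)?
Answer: -6063/17 ≈ -356.65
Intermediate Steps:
F = 22/17 (F = -22/(-17) = -22*(-1/17) = 22/17 ≈ 1.2941)
(F + k(3/(-1), -6))*(-43) = (22/17 + (1 - 1*(-6)))*(-43) = (22/17 + (1 + 6))*(-43) = (22/17 + 7)*(-43) = (141/17)*(-43) = -6063/17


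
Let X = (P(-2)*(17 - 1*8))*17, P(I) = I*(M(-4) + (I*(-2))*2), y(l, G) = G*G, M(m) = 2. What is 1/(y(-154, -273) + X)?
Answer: 1/71469 ≈ 1.3992e-5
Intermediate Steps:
y(l, G) = G²
P(I) = I*(2 - 4*I) (P(I) = I*(2 + (I*(-2))*2) = I*(2 - 2*I*2) = I*(2 - 4*I))
X = -3060 (X = ((2*(-2)*(1 - 2*(-2)))*(17 - 1*8))*17 = ((2*(-2)*(1 + 4))*(17 - 8))*17 = ((2*(-2)*5)*9)*17 = -20*9*17 = -180*17 = -3060)
1/(y(-154, -273) + X) = 1/((-273)² - 3060) = 1/(74529 - 3060) = 1/71469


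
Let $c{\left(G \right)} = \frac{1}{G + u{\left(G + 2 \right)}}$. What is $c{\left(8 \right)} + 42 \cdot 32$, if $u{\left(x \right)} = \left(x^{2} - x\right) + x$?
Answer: $\frac{145153}{108} \approx 1344.0$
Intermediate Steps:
$u{\left(x \right)} = x^{2}$
$c{\left(G \right)} = \frac{1}{G + \left(2 + G\right)^{2}}$ ($c{\left(G \right)} = \frac{1}{G + \left(G + 2\right)^{2}} = \frac{1}{G + \left(2 + G\right)^{2}}$)
$c{\left(8 \right)} + 42 \cdot 32 = \frac{1}{8 + \left(2 + 8\right)^{2}} + 42 \cdot 32 = \frac{1}{8 + 10^{2}} + 1344 = \frac{1}{8 + 100} + 1344 = \frac{1}{108} + 1344 = \frac{145153}{108}$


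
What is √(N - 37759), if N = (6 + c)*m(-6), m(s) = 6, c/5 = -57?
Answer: I*√39433 ≈ 198.58*I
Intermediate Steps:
c = -285 (c = 5*(-57) = -285)
N = -1674 (N = (6 - 285)*6 = -279*6 = -1674)
√(N - 37759) = √(-1674 - 37759) = √(-39433) = I*√39433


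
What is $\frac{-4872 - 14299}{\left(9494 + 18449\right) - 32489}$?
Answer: $\frac{19171}{4546} \approx 4.2171$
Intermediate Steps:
$\frac{-4872 - 14299}{\left(9494 + 18449\right) - 32489} = - \frac{19171}{27943 - 32489} = - \frac{19171}{-4546} = \left(-19171\right) \left(- \frac{1}{4546}\right) = \frac{19171}{4546}$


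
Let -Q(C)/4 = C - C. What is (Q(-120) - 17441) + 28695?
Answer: 11254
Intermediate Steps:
Q(C) = 0 (Q(C) = -4*(C - C) = -4*0 = 0)
(Q(-120) - 17441) + 28695 = (0 - 17441) + 28695 = -17441 + 28695 = 11254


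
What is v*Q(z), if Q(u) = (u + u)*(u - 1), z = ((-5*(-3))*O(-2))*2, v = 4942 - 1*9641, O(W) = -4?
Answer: -136458960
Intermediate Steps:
v = -4699 (v = 4942 - 9641 = -4699)
z = -120 (z = (-5*(-3)*(-4))*2 = (15*(-4))*2 = -60*2 = -120)
Q(u) = 2*u*(-1 + u) (Q(u) = (2*u)*(-1 + u) = 2*u*(-1 + u))
v*Q(z) = -9398*(-120)*(-1 - 120) = -9398*(-120)*(-121) = -4699*29040 = -136458960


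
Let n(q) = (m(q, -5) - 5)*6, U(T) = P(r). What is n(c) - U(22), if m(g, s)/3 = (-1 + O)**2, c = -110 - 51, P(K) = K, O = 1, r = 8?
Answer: -38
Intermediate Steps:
U(T) = 8
c = -161
m(g, s) = 0 (m(g, s) = 3*(-1 + 1)**2 = 3*0**2 = 3*0 = 0)
n(q) = -30 (n(q) = (0 - 5)*6 = -5*6 = -30)
n(c) - U(22) = -30 - 1*8 = -30 - 8 = -38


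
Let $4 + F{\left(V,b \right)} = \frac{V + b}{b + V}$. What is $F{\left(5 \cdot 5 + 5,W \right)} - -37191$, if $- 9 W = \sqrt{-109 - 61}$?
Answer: $37188$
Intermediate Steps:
$W = - \frac{i \sqrt{170}}{9}$ ($W = - \frac{\sqrt{-109 - 61}}{9} = - \frac{\sqrt{-170}}{9} = - \frac{i \sqrt{170}}{9} \approx - 1.4487 i$)
$F{\left(V,b \right)} = -3$ ($F{\left(V,b \right)} = -4 + \frac{V + b}{b + V} = -4 + \frac{V + b}{V + b} = -4 + 1 = -3$)
$F{\left(5 \cdot 5 + 5,W \right)} - -37191 = -3 - -37191 = -3 + 37191 = 37188$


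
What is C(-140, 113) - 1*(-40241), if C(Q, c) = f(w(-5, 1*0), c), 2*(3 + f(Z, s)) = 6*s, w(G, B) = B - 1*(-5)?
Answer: 40577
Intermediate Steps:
w(G, B) = 5 + B (w(G, B) = B + 5 = 5 + B)
f(Z, s) = -3 + 3*s (f(Z, s) = -3 + (6*s)/2 = -3 + 3*s)
C(Q, c) = -3 + 3*c
C(-140, 113) - 1*(-40241) = (-3 + 3*113) - 1*(-40241) = (-3 + 339) + 40241 = 336 + 40241 = 40577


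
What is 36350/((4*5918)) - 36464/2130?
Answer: -196437577/12605340 ≈ -15.584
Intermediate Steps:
36350/((4*5918)) - 36464/2130 = 36350/23672 - 36464*1/2130 = 36350*(1/23672) - 18232/1065 = 18175/11836 - 18232/1065 = -196437577/12605340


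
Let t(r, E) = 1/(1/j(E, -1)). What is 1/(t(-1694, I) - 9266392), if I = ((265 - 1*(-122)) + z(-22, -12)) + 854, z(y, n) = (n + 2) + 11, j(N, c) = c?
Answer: -1/9266393 ≈ -1.0792e-7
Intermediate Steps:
z(y, n) = 13 + n (z(y, n) = (2 + n) + 11 = 13 + n)
I = 1242 (I = ((265 - 1*(-122)) + (13 - 12)) + 854 = ((265 + 122) + 1) + 854 = (387 + 1) + 854 = 388 + 854 = 1242)
t(r, E) = -1 (t(r, E) = 1/(1/(-1)) = 1/(-1) = -1)
1/(t(-1694, I) - 9266392) = 1/(-1 - 9266392) = 1/(-9266393) = -1/9266393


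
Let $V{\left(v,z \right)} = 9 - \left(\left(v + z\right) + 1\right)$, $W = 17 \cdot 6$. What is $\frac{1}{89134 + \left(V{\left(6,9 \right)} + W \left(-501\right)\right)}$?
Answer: $\frac{1}{38025} \approx 2.6298 \cdot 10^{-5}$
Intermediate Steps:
$W = 102$
$V{\left(v,z \right)} = 8 - v - z$ ($V{\left(v,z \right)} = 9 - \left(1 + v + z\right) = 8 - v - z$)
$\frac{1}{89134 + \left(V{\left(6,9 \right)} + W \left(-501\right)\right)} = \frac{1}{89134 + \left(\left(8 - 6 - 9\right) + 102 \left(-501\right)\right)} = \frac{1}{89134 - 51109} = \frac{1}{38025}$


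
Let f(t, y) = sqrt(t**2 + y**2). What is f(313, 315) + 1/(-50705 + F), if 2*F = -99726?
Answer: -1/100568 + sqrt(197194) ≈ 444.07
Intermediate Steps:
F = -49863 (F = (1/2)*(-99726) = -49863)
f(313, 315) + 1/(-50705 + F) = sqrt(313**2 + 315**2) + 1/(-50705 - 49863) = sqrt(97969 + 99225) + 1/(-100568) = sqrt(197194) - 1/100568 = -1/100568 + sqrt(197194)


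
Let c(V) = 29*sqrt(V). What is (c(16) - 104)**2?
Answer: 144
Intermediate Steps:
(c(16) - 104)**2 = (29*sqrt(16) - 104)**2 = (29*4 - 104)**2 = (116 - 104)**2 = 12**2 = 144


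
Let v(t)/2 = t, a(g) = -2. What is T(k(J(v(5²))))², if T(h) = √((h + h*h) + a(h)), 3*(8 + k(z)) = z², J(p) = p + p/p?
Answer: 738738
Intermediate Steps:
v(t) = 2*t
J(p) = 1 + p (J(p) = p + 1 = 1 + p)
k(z) = -8 + z²/3
T(h) = √(-2 + h + h²) (T(h) = √((h + h*h) - 2) = √((h + h²) - 2) = √(-2 + h + h²))
T(k(J(v(5²))))² = (√(-2 + (-8 + (1 + 2*5²)²/3) + (-8 + (1 + 2*5²)²/3)²))² = (√(-2 + (-8 + (1 + 2*25)²/3) + (-8 + (1 + 2*25)²/3)²))² = (√(-2 + (-8 + (1 + 50)²/3) + (-8 + (1 + 50)²/3)²))² = (√(-2 + (-8 + (⅓)*51²) + (-8 + (⅓)*51²)²))² = (√(-2 + (-8 + (⅓)*2601) + (-8 + (⅓)*2601)²))² = (√(-2 + (-8 + 867) + (-8 + 867)²))² = (√(-2 + 859 + 859²))² = (√(-2 + 859 + 737881))² = (√738738)² = (3*√82082)² = 738738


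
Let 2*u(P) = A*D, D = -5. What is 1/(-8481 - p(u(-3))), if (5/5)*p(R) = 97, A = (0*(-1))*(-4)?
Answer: -1/8578 ≈ -0.00011658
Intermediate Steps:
A = 0 (A = 0*(-4) = 0)
u(P) = 0 (u(P) = (0*(-5))/2 = (½)*0 = 0)
p(R) = 97
1/(-8481 - p(u(-3))) = 1/(-8481 - 1*97) = 1/(-8481 - 97) = 1/(-8578) = -1/8578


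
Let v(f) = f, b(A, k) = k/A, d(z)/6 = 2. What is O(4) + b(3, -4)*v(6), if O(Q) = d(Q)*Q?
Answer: 40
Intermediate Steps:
d(z) = 12 (d(z) = 6*2 = 12)
O(Q) = 12*Q
O(4) + b(3, -4)*v(6) = 12*4 - 4/3*6 = 48 - 4*⅓*6 = 48 - 4/3*6 = 48 - 8 = 40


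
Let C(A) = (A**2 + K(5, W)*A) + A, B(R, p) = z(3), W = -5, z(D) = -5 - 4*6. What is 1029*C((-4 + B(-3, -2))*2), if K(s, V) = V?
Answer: 4753980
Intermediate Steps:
z(D) = -29 (z(D) = -5 - 24 = -29)
B(R, p) = -29
C(A) = A**2 - 4*A (C(A) = (A**2 - 5*A) + A = A**2 - 4*A)
1029*C((-4 + B(-3, -2))*2) = 1029*(((-4 - 29)*2)*(-4 + (-4 - 29)*2)) = 1029*((-33*2)*(-4 - 33*2)) = 1029*(-66*(-4 - 66)) = 1029*(-66*(-70)) = 1029*4620 = 4753980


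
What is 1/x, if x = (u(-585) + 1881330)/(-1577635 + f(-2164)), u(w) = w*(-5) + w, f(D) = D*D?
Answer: 1035087/627890 ≈ 1.6485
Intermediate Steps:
f(D) = D²
u(w) = -4*w (u(w) = -5*w + w = -4*w)
x = 627890/1035087 (x = (-4*(-585) + 1881330)/(-1577635 + (-2164)²) = (2340 + 1881330)/(-1577635 + 4682896) = 1883670/3105261 = 1883670*(1/3105261) = 627890/1035087 ≈ 0.60661)
1/x = 1/(627890/1035087) = 1035087/627890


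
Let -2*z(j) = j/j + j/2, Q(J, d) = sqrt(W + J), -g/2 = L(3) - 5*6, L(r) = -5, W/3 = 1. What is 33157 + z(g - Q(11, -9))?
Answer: 33139 + sqrt(14)/4 ≈ 33140.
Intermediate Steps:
W = 3 (W = 3*1 = 3)
g = 70 (g = -2*(-5 - 5*6) = -2*(-5 - 30) = -2*(-35) = 70)
Q(J, d) = sqrt(3 + J)
z(j) = -1/2 - j/4 (z(j) = -(j/j + j/2)/2 = -(1 + j*(1/2))/2 = -(1 + j/2)/2 = -1/2 - j/4)
33157 + z(g - Q(11, -9)) = 33157 + (-1/2 - (70 - sqrt(3 + 11))/4) = 33157 + (-1/2 - (70 - sqrt(14))/4) = 33157 + (-1/2 + (-35/2 + sqrt(14)/4)) = 33157 + (-18 + sqrt(14)/4) = 33139 + sqrt(14)/4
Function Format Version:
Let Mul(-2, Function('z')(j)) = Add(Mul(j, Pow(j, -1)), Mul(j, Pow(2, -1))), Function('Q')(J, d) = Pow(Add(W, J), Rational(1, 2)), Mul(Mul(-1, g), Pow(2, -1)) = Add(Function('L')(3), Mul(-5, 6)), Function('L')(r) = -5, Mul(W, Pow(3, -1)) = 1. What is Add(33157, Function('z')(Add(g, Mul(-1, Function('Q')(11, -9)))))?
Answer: Add(33139, Mul(Rational(1, 4), Pow(14, Rational(1, 2)))) ≈ 33140.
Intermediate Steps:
W = 3 (W = Mul(3, 1) = 3)
g = 70 (g = Mul(-2, Add(-5, Mul(-5, 6))) = Mul(-2, Add(-5, -30)) = Mul(-2, -35) = 70)
Function('Q')(J, d) = Pow(Add(3, J), Rational(1, 2))
Function('z')(j) = Add(Rational(-1, 2), Mul(Rational(-1, 4), j)) (Function('z')(j) = Mul(Rational(-1, 2), Add(Mul(j, Pow(j, -1)), Mul(j, Pow(2, -1)))) = Mul(Rational(-1, 2), Add(1, Mul(j, Rational(1, 2)))) = Mul(Rational(-1, 2), Add(1, Mul(Rational(1, 2), j))) = Add(Rational(-1, 2), Mul(Rational(-1, 4), j)))
Add(33157, Function('z')(Add(g, Mul(-1, Function('Q')(11, -9))))) = Add(33157, Add(Rational(-1, 2), Mul(Rational(-1, 4), Add(70, Mul(-1, Pow(Add(3, 11), Rational(1, 2))))))) = Add(33157, Add(Rational(-1, 2), Mul(Rational(-1, 4), Add(70, Mul(-1, Pow(14, Rational(1, 2))))))) = Add(33157, Add(Rational(-1, 2), Add(Rational(-35, 2), Mul(Rational(1, 4), Pow(14, Rational(1, 2)))))) = Add(33157, Add(-18, Mul(Rational(1, 4), Pow(14, Rational(1, 2))))) = Add(33139, Mul(Rational(1, 4), Pow(14, Rational(1, 2))))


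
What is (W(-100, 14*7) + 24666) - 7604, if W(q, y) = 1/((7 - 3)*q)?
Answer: 6824799/400 ≈ 17062.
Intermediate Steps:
W(q, y) = 1/(4*q)
(W(-100, 14*7) + 24666) - 7604 = ((¼)/(-100) + 24666) - 7604 = ((¼)*(-1/100) + 24666) - 7604 = (-1/400 + 24666) - 7604 = 9866399/400 - 7604 = 6824799/400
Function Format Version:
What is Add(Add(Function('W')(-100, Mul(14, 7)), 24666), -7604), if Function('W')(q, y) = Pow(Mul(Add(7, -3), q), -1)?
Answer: Rational(6824799, 400) ≈ 17062.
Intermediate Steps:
Function('W')(q, y) = Mul(Rational(1, 4), Pow(q, -1)) (Function('W')(q, y) = Pow(Mul(4, q), -1) = Mul(Rational(1, 4), Pow(q, -1)))
Add(Add(Function('W')(-100, Mul(14, 7)), 24666), -7604) = Add(Add(Mul(Rational(1, 4), Pow(-100, -1)), 24666), -7604) = Add(Add(Mul(Rational(1, 4), Rational(-1, 100)), 24666), -7604) = Add(Add(Rational(-1, 400), 24666), -7604) = Add(Rational(9866399, 400), -7604) = Rational(6824799, 400)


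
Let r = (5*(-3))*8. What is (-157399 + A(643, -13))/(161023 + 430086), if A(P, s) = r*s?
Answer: -155839/591109 ≈ -0.26364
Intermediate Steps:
r = -120 (r = -15*8 = -120)
A(P, s) = -120*s
(-157399 + A(643, -13))/(161023 + 430086) = (-157399 - 120*(-13))/(161023 + 430086) = (-157399 + 1560)/591109 = -155839*1/591109 = -155839/591109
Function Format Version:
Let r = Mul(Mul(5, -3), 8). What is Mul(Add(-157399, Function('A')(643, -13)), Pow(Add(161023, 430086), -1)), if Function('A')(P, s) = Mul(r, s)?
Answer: Rational(-155839, 591109) ≈ -0.26364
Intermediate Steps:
r = -120 (r = Mul(-15, 8) = -120)
Function('A')(P, s) = Mul(-120, s)
Mul(Add(-157399, Function('A')(643, -13)), Pow(Add(161023, 430086), -1)) = Mul(Add(-157399, Mul(-120, -13)), Pow(Add(161023, 430086), -1)) = Mul(Add(-157399, 1560), Pow(591109, -1)) = Mul(-155839, Rational(1, 591109)) = Rational(-155839, 591109)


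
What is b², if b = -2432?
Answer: 5914624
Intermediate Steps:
b² = (-2432)² = 5914624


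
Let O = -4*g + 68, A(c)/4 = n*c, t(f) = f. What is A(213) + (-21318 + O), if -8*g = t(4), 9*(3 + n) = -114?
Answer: -34596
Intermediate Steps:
n = -47/3 (n = -3 + (⅑)*(-114) = -3 - 38/3 = -47/3 ≈ -15.667)
g = -½ (g = -⅛*4 = -½ ≈ -0.50000)
A(c) = -188*c/3 (A(c) = 4*(-47*c/3) = -188*c/3)
O = 70 (O = -4*(-½) + 68 = 2 + 68 = 70)
A(213) + (-21318 + O) = -188/3*213 + (-21318 + 70) = -13348 - 21248 = -34596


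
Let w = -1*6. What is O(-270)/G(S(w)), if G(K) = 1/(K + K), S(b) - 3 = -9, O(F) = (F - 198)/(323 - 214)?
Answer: 5616/109 ≈ 51.523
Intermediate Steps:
O(F) = -198/109 + F/109 (O(F) = (-198 + F)/109 = (-198 + F)*(1/109) = -198/109 + F/109)
w = -6
S(b) = -6 (S(b) = 3 - 9 = -6)
G(K) = 1/(2*K)
O(-270)/G(S(w)) = (-198/109 + (1/109)*(-270))/(((½)/(-6))) = (-198/109 - 270/109)/(((½)*(-⅙))) = -468/(109*(-1/12)) = -468/109*(-12) = 5616/109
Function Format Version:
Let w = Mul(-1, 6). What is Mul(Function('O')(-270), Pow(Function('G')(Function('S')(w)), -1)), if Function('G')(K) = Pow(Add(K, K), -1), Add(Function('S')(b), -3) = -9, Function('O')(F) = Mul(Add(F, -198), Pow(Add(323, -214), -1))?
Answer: Rational(5616, 109) ≈ 51.523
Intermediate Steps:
Function('O')(F) = Add(Rational(-198, 109), Mul(Rational(1, 109), F)) (Function('O')(F) = Mul(Add(-198, F), Pow(109, -1)) = Mul(Add(-198, F), Rational(1, 109)) = Add(Rational(-198, 109), Mul(Rational(1, 109), F)))
w = -6
Function('S')(b) = -6 (Function('S')(b) = Add(3, -9) = -6)
Function('G')(K) = Mul(Rational(1, 2), Pow(K, -1)) (Function('G')(K) = Pow(Mul(2, K), -1) = Mul(Rational(1, 2), Pow(K, -1)))
Mul(Function('O')(-270), Pow(Function('G')(Function('S')(w)), -1)) = Mul(Add(Rational(-198, 109), Mul(Rational(1, 109), -270)), Pow(Mul(Rational(1, 2), Pow(-6, -1)), -1)) = Mul(Add(Rational(-198, 109), Rational(-270, 109)), Pow(Mul(Rational(1, 2), Rational(-1, 6)), -1)) = Mul(Rational(-468, 109), Pow(Rational(-1, 12), -1)) = Mul(Rational(-468, 109), -12) = Rational(5616, 109)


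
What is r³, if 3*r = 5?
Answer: 125/27 ≈ 4.6296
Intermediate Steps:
r = 5/3 (r = (⅓)*5 = 5/3 ≈ 1.6667)
r³ = (5/3)³ = 125/27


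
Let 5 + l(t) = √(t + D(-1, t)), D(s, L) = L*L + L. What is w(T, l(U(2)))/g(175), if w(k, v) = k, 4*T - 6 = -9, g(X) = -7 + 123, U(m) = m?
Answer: -3/464 ≈ -0.0064655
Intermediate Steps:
D(s, L) = L + L² (D(s, L) = L² + L = L + L²)
g(X) = 116
l(t) = -5 + √(t + t*(1 + t))
T = -¾ (T = 3/2 + (¼)*(-9) = 3/2 - 9/4 = -¾ ≈ -0.75000)
w(T, l(U(2)))/g(175) = -¾/116 = -¾*1/116 = -3/464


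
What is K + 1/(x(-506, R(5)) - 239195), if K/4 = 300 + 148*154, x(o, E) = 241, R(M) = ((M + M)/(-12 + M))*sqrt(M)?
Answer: 22071703071/238954 ≈ 92368.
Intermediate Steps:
R(M) = 2*M**(3/2)/(-12 + M) (R(M) = ((2*M)/(-12 + M))*sqrt(M) = (2*M/(-12 + M))*sqrt(M) = 2*M**(3/2)/(-12 + M))
K = 92368 (K = 4*(300 + 148*154) = 4*(300 + 22792) = 4*23092 = 92368)
K + 1/(x(-506, R(5)) - 239195) = 92368 + 1/(241 - 239195) = 92368 + 1/(-238954) = 92368 - 1/238954 = 22071703071/238954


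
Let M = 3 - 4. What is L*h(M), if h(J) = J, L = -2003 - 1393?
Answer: 3396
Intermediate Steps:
M = -1
L = -3396
L*h(M) = -3396*(-1) = 3396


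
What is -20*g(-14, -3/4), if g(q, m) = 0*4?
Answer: 0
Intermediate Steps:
g(q, m) = 0
-20*g(-14, -3/4) = -20*0 = 0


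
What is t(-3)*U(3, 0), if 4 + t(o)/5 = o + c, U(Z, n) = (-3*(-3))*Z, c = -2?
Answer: -1215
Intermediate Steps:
U(Z, n) = 9*Z
t(o) = -30 + 5*o (t(o) = -20 + 5*(o - 2) = -20 + 5*(-2 + o) = -20 + (-10 + 5*o) = -30 + 5*o)
t(-3)*U(3, 0) = (-30 + 5*(-3))*(9*3) = (-30 - 15)*27 = -45*27 = -1215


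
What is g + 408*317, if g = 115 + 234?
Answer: 129685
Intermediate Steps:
g = 349
g + 408*317 = 349 + 408*317 = 349 + 129336 = 129685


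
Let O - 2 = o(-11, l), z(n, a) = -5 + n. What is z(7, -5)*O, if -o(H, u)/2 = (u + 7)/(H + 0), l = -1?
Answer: 68/11 ≈ 6.1818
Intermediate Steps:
o(H, u) = -2*(7 + u)/H (o(H, u) = -2*(u + 7)/(H + 0) = -2*(7 + u)/H)
O = 34/11 (O = 2 + 2*(-7 - 1*(-1))/(-11) = 2 + 2*(-1/11)*(-7 + 1) = 2 + 2*(-1/11)*(-6) = 2 + 12/11 = 34/11 ≈ 3.0909)
z(7, -5)*O = (-5 + 7)*(34/11) = 2*(34/11) = 68/11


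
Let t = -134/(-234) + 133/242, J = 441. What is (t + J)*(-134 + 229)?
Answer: 1189233655/28314 ≈ 42002.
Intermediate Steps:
t = 31775/28314 (t = -134*(-1/234) + 133*(1/242) = 67/117 + 133/242 = 31775/28314 ≈ 1.1222)
(t + J)*(-134 + 229) = (31775/28314 + 441)*(-134 + 229) = (12518249/28314)*95 = 1189233655/28314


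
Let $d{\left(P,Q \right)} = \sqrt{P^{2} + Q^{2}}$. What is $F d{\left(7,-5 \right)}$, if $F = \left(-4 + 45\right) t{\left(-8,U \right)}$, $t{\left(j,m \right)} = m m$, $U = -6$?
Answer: $1476 \sqrt{74} \approx 12697.0$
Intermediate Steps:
$t{\left(j,m \right)} = m^{2}$
$F = 1476$ ($F = \left(-4 + 45\right) \left(-6\right)^{2} = 41 \cdot 36 = 1476$)
$F d{\left(7,-5 \right)} = 1476 \sqrt{7^{2} + \left(-5\right)^{2}} = 1476 \sqrt{49 + 25} = 1476 \sqrt{74}$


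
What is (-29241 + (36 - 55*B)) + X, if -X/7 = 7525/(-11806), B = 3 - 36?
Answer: -323313665/11806 ≈ -27386.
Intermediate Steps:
B = -33
X = 52675/11806 (X = -52675/(-11806) = -52675*(-1)/11806 = -7*(-7525/11806) = 52675/11806 ≈ 4.4617)
(-29241 + (36 - 55*B)) + X = (-29241 + (36 - 55*(-33))) + 52675/11806 = (-29241 + (36 + 1815)) + 52675/11806 = (-29241 + 1851) + 52675/11806 = -27390 + 52675/11806 = -323313665/11806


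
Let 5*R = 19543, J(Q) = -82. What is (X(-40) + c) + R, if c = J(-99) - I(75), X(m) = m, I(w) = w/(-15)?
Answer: 18958/5 ≈ 3791.6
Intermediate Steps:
I(w) = -w/15 (I(w) = w*(-1/15) = -w/15)
c = -77 (c = -82 - (-1)*75/15 = -82 - 1*(-5) = -82 + 5 = -77)
R = 19543/5 (R = (⅕)*19543 = 19543/5 ≈ 3908.6)
(X(-40) + c) + R = (-40 - 77) + 19543/5 = -117 + 19543/5 = 18958/5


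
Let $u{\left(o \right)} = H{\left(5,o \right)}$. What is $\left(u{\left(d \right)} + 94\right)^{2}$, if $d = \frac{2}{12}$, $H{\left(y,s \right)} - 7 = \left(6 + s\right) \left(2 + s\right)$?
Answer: $\frac{16949689}{1296} \approx 13078.0$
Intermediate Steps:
$H{\left(y,s \right)} = 7 + \left(2 + s\right) \left(6 + s\right)$ ($H{\left(y,s \right)} = 7 + \left(6 + s\right) \left(2 + s\right) = 7 + \left(2 + s\right) \left(6 + s\right)$)
$d = \frac{1}{6}$ ($d = 2 \cdot \frac{1}{12} = \frac{1}{6} \approx 0.16667$)
$u{\left(o \right)} = 19 + o^{2} + 8 o$
$\left(u{\left(d \right)} + 94\right)^{2} = \left(\left(19 + \left(\frac{1}{6}\right)^{2} + 8 \cdot \frac{1}{6}\right) + 94\right)^{2} = \left(\left(19 + \frac{1}{36} + \frac{4}{3}\right) + 94\right)^{2} = \left(\frac{733}{36} + 94\right)^{2} = \left(\frac{4117}{36}\right)^{2} = \frac{16949689}{1296}$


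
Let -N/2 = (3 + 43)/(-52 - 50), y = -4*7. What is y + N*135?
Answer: 1594/17 ≈ 93.765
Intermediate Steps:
y = -28
N = 46/51 (N = -2*(3 + 43)/(-52 - 50) = -92/(-102) = -92*(-1)/102 = -2*(-23/51) = 46/51 ≈ 0.90196)
y + N*135 = -28 + (46/51)*135 = -28 + 2070/17 = 1594/17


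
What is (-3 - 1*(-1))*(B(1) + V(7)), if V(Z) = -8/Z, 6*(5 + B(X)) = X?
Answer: 251/21 ≈ 11.952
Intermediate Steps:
B(X) = -5 + X/6
V(Z) = -8/Z
(-3 - 1*(-1))*(B(1) + V(7)) = (-3 - 1*(-1))*((-5 + (1/6)*1) - 8/7) = (-3 + 1)*((-5 + 1/6) - 8*1/7) = -2*(-29/6 - 8/7) = -2*(-251/42) = 251/21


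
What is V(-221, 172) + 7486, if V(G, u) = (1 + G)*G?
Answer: 56106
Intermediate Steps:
V(G, u) = G*(1 + G)
V(-221, 172) + 7486 = -221*(1 - 221) + 7486 = -221*(-220) + 7486 = 48620 + 7486 = 56106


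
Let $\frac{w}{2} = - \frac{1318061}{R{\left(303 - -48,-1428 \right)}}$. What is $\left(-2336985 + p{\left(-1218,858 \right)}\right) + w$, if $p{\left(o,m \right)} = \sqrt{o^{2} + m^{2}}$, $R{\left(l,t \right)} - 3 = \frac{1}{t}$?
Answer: $- \frac{13773688971}{4283} + 6 \sqrt{61658} \approx -3.2144 \cdot 10^{6}$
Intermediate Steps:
$R{\left(l,t \right)} = 3 + \frac{1}{t}$
$p{\left(o,m \right)} = \sqrt{m^{2} + o^{2}}$
$w = - \frac{3764382216}{4283}$ ($w = 2 \left(- \frac{1318061}{3 + \frac{1}{-1428}}\right) = 2 \left(- \frac{1318061}{3 - \frac{1}{1428}}\right) = 2 \left(- \frac{1318061}{\frac{4283}{1428}}\right) = 2 \left(\left(-1318061\right) \frac{1428}{4283}\right) = 2 \left(- \frac{1882191108}{4283}\right) = - \frac{3764382216}{4283} \approx -8.7891 \cdot 10^{5}$)
$\left(-2336985 + p{\left(-1218,858 \right)}\right) + w = \left(-2336985 + \sqrt{858^{2} + \left(-1218\right)^{2}}\right) - \frac{3764382216}{4283} = \left(-2336985 + \sqrt{736164 + 1483524}\right) - \frac{3764382216}{4283} = \left(-2336985 + \sqrt{2219688}\right) - \frac{3764382216}{4283} = \left(-2336985 + 6 \sqrt{61658}\right) - \frac{3764382216}{4283} = - \frac{13773688971}{4283} + 6 \sqrt{61658}$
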